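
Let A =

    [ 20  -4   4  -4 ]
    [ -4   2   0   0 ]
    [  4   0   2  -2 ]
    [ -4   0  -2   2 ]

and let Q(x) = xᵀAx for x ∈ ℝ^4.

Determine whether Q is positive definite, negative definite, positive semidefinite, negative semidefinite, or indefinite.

positive semidefinite

Applying the same elementary operations to the rows and columns of A produces a congruent diagonal matrix with entries 20, 6/5, 2/3, 0.
That gives 3 positive, 1 zero pivots.
Hence Q is positive semidefinite.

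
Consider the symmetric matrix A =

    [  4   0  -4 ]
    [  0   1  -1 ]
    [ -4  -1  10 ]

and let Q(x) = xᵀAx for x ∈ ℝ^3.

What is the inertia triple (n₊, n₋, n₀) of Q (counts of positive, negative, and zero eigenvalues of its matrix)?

Symmetric row and column elimination reduces A to a congruent diagonal form with pivots 4, 1, 5.
That gives 3 positive pivots.

(3, 0, 0)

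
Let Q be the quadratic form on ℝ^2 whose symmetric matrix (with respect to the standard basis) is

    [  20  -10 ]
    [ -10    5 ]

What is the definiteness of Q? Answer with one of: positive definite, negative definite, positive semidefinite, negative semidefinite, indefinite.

For the 2×2 matrix [[20, -10], [-10, 5]]: det = 20·5 − (-10)² = 0, trace = 25.
det = 0 so one eigenvalue is zero; the form is semidefinite with the sign of the trace.

positive semidefinite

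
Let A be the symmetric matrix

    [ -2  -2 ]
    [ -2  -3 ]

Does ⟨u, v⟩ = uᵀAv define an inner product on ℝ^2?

no

An LDLᵀ factorisation of A has diagonal entries -2, -1.
Counting signs: 2 negative.
Hence Q is negative definite.
⟨·,·⟩ is an inner product exactly when A is positive definite.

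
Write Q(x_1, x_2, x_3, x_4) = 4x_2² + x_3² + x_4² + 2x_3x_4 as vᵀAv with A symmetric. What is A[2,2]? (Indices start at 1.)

4

The coefficient of x_2² in Q is 4, and that is exactly A[2,2].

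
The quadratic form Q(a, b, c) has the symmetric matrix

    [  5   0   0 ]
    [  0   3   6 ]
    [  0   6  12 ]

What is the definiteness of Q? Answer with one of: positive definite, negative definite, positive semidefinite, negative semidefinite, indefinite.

Row-reducing A symmetrically gives the diagonal entries 5, 3, 0.
That gives 2 positive, 1 zero pivots.
Hence Q is positive semidefinite.

positive semidefinite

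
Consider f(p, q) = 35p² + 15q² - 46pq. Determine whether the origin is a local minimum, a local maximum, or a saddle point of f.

saddle point

The Hessian at the origin is H = [[70, -46], [-46, 30]].
det H = 70·30 − (-46)² = -16 < 0, so H is indefinite.
Therefore the origin is a saddle point.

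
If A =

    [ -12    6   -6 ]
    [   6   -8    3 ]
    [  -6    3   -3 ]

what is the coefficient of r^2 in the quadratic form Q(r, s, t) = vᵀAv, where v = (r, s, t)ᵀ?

The coefficient of r^2 is the diagonal entry A[1,1] = -12.

-12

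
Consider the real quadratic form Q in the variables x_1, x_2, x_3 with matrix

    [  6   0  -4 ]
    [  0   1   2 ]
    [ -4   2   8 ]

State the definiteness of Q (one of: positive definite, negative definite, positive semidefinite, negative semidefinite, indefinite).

Leading principal minors: Δ_1 = 6, Δ_2 = 6, Δ_3 = 8.
All leading principal minors are positive, so by Sylvester's criterion Q is positive definite.

positive definite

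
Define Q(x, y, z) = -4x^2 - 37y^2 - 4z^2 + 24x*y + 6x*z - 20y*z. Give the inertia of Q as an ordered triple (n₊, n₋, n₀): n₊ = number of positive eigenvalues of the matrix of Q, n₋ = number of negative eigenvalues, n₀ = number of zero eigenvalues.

The symmetric matrix is A = [[-4, 12, 3], [12, -37, -10], [3, -10, -4]].
An LDLᵀ factorisation of A has diagonal entries -4, -1, -3/4.
So there are 3 negative pivots.

(0, 3, 0)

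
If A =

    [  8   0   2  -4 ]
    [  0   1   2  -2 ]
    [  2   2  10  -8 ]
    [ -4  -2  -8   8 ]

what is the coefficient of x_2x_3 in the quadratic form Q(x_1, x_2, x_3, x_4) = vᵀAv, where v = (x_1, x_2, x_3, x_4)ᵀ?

4

The coefficient of x_2x_3 is A[2,3] + A[3,2] = 2·2 = 4.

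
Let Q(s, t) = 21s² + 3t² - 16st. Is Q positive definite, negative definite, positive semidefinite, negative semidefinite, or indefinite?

indefinite

The symmetric matrix is A = [[21, -8], [-8, 3]].
Row-reducing A symmetrically gives the diagonal entries 21, -1/21.
So there are 1 positive, 1 negative pivots.
Hence Q is indefinite.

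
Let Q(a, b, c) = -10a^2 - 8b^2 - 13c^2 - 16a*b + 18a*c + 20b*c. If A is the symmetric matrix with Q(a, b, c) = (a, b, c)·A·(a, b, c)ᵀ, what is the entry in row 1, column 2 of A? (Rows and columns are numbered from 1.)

-8

The coefficient of a·b in Q is -16. For a symmetric A this equals A[1,2] + A[2,1] = 2·A[1,2].
So A[1,2] = -16/2 = -8.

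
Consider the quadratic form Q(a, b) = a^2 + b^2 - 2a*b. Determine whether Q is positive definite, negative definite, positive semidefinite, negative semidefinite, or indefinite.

positive semidefinite

The symmetric matrix is A = [[1, -1], [-1, 1]].
Symmetric row and column elimination reduces A to a congruent diagonal form with pivots 1, 0.
Counting signs: 1 positive, 1 zero.
Hence Q is positive semidefinite.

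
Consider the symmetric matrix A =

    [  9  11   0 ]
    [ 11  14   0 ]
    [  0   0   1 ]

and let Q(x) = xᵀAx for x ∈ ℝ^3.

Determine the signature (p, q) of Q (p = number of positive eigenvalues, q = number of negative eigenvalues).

(3, 0)

Symmetric row and column elimination reduces A to a congruent diagonal form with pivots 9, 5/9, 1.
So there are 3 positive pivots.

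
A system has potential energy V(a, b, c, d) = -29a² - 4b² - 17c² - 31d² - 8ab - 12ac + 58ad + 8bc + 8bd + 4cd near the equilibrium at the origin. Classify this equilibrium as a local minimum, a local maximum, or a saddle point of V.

local maximum

The Hessian at the origin is H = [[-58, -8, -12, 58], [-8, -8, 8, 8], [-12, 8, -34, 4], [58, 8, 4, -62]].
Congruent diagonalization of H (simultaneous row and column reduction) yields pivots -58, -200/29, -18, -4/9.
That gives 4 negative pivots.
H is negative definite, so the origin is a strict local maximum.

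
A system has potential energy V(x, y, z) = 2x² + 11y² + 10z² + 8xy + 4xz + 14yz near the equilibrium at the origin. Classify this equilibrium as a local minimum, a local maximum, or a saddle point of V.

local minimum

The Hessian at the origin is H = [[4, 8, 4], [8, 22, 14], [4, 14, 20]].
Row-reducing H symmetrically gives the diagonal entries 4, 6, 10.
Counting signs: 3 positive.
H is positive definite, so the origin is a strict local minimum.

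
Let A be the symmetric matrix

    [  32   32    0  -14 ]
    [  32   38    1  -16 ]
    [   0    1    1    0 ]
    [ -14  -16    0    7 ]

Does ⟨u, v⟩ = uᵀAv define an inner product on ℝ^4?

An LDLᵀ factorisation of A has diagonal entries 32, 6, 5/6, 3/40.
Counting signs: 4 positive.
Hence Q is positive definite.
⟨·,·⟩ is an inner product exactly when A is positive definite.

yes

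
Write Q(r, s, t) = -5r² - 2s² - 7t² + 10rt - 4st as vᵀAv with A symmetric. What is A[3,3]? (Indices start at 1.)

The coefficient of t² in Q is -7, and that is exactly A[3,3].

-7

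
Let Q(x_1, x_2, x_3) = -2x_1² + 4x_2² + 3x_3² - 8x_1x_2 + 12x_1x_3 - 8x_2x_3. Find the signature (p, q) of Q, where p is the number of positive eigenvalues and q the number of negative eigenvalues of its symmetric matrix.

(1, 2)

The symmetric matrix is A = [[-2, -4, 6], [-4, 4, -4], [6, -4, 3]].
Symmetric row and column elimination reduces A to a congruent diagonal form with pivots -2, 12, -1/3.
So there are 1 positive, 2 negative pivots.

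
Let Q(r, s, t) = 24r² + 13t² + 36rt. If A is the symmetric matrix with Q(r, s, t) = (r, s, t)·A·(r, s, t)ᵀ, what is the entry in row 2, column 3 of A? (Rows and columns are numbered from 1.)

The coefficient of s·t in Q is 0. For a symmetric A this equals A[2,3] + A[3,2] = 2·A[2,3].
So A[2,3] = 0/2 = 0.

0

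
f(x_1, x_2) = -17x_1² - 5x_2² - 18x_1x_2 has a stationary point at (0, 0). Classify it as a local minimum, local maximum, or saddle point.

The Hessian at the origin is H = [[-34, -18], [-18, -10]].
det H = -34·-10 − (-18)² = 16 > 0 and H[1,1] = -34 < 0, so H is negative definite.
Therefore the origin is a local maximum.

local maximum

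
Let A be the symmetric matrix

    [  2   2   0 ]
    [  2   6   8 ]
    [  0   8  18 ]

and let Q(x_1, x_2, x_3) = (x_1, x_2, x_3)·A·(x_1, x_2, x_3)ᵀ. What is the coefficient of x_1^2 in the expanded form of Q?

The coefficient of x_1^2 is the diagonal entry A[1,1] = 2.

2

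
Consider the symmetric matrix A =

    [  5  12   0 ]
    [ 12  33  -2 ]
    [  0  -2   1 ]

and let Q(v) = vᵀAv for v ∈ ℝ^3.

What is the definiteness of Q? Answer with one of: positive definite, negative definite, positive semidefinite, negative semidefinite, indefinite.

positive definite

Leading principal minors: Δ_1 = 5, Δ_2 = 21, Δ_3 = 1.
All leading principal minors are positive, so by Sylvester's criterion Q is positive definite.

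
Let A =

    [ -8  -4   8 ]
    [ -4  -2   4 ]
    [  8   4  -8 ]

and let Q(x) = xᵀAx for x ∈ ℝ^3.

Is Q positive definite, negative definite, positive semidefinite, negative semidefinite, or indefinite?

negative semidefinite

Applying the same elementary operations to the rows and columns of A produces a congruent diagonal matrix with entries -8, 0, 0.
That gives 1 negative, 2 zero pivots.
Hence Q is negative semidefinite.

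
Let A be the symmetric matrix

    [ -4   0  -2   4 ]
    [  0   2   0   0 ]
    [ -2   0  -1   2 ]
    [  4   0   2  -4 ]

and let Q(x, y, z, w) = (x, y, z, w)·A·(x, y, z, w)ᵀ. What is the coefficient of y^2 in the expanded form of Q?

The coefficient of y^2 is the diagonal entry A[2,2] = 2.

2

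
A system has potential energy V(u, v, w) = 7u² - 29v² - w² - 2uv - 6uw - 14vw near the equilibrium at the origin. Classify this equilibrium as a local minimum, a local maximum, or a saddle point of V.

The Hessian at the origin is H = [[14, -2, -6], [-2, -58, -14], [-6, -14, -2]].
Symmetric row and column elimination reduces H to a congruent diagonal form with pivots 14, -408/7, -40/51.
That gives 1 positive, 2 negative pivots.
H is indefinite, so the origin is a saddle point.

saddle point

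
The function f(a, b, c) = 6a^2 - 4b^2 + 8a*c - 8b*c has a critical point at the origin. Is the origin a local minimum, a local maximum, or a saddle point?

The Hessian at the origin is H = [[12, 0, 8], [0, -8, -8], [8, -8, 0]].
Symmetric row and column elimination reduces H to a congruent diagonal form with pivots 12, -8, 8/3.
So there are 2 positive, 1 negative pivots.
H is indefinite, so the origin is a saddle point.

saddle point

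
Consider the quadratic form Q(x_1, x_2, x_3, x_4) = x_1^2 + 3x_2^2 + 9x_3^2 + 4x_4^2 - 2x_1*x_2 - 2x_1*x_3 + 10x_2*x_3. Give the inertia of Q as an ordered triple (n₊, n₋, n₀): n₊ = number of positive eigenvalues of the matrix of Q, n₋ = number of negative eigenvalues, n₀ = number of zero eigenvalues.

(3, 0, 1)

Write A = [[1, -1, -1, 0], [-1, 3, 5, 0], [-1, 5, 9, 0], [0, 0, 0, 4]].
Row-reducing A symmetrically gives the diagonal entries 1, 2, 0, 4.
So there are 3 positive, 1 zero pivots.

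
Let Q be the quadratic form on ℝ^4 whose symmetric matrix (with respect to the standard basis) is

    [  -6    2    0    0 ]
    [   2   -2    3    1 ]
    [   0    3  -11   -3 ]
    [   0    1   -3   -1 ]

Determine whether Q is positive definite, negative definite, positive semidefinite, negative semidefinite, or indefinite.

negative definite

Leading principal minors: Δ_1 = -6, Δ_2 = 8, Δ_3 = -34, Δ_4 = 4.
The signs alternate starting with Δ_1 < 0, so by Sylvester's criterion Q is negative definite.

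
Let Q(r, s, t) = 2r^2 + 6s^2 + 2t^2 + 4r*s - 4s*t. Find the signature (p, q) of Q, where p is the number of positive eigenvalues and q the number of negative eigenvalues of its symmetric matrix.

The associated matrix is A = [[2, 2, 0], [2, 6, -2], [0, -2, 2]].
Row-reducing A symmetrically gives the diagonal entries 2, 4, 1.
So there are 3 positive pivots.

(3, 0)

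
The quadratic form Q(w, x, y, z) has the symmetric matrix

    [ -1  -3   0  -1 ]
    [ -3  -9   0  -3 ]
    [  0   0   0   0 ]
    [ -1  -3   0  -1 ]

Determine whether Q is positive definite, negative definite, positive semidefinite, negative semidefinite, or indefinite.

Row-reducing A symmetrically gives the diagonal entries -1, 0, 0, 0.
So there are 1 negative, 3 zero pivots.
Hence Q is negative semidefinite.

negative semidefinite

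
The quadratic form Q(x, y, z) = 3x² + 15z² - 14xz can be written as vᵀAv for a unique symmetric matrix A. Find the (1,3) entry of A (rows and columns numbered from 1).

The coefficient of x·z in Q is -14. For a symmetric A this equals A[1,3] + A[3,1] = 2·A[1,3].
So A[1,3] = -14/2 = -7.

-7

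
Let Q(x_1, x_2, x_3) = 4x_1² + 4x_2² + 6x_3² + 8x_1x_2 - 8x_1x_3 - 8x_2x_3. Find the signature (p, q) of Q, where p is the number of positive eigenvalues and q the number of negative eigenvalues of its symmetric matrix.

The associated matrix is A = [[4, 4, -4], [4, 4, -4], [-4, -4, 6]].
Symmetric row and column elimination reduces A to a congruent diagonal form with pivots 4, 0, 2.
Counting signs: 2 positive, 1 zero.

(2, 0)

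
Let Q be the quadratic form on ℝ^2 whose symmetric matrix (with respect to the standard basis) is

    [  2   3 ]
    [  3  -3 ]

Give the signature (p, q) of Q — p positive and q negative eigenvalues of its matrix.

(1, 1)

Applying the same elementary operations to the rows and columns of A produces a congruent diagonal matrix with entries 2, -15/2.
That gives 1 positive, 1 negative pivots.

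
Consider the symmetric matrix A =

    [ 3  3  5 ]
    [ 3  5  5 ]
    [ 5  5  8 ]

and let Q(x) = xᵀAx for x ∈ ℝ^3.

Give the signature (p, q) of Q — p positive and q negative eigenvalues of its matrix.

Applying the same elementary operations to the rows and columns of A produces a congruent diagonal matrix with entries 3, 2, -1/3.
So there are 2 positive, 1 negative pivots.

(2, 1)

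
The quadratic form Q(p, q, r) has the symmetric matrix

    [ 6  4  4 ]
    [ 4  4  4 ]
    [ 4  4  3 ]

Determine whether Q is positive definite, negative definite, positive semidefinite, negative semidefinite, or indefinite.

Congruent diagonalization of A (simultaneous row and column reduction) yields pivots 6, 4/3, -1.
So there are 2 positive, 1 negative pivots.
Hence Q is indefinite.

indefinite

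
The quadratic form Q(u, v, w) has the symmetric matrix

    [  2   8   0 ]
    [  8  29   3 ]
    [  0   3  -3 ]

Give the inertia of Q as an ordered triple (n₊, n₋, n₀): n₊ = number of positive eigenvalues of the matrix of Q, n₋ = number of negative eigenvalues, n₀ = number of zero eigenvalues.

Row-reducing A symmetrically gives the diagonal entries 2, -3, 0.
So there are 1 positive, 1 negative, 1 zero pivots.

(1, 1, 1)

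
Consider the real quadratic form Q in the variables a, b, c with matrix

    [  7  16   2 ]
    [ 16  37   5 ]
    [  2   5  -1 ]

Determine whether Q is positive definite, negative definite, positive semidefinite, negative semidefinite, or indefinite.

indefinite

Congruent diagonalization of A (simultaneous row and column reduction) yields pivots 7, 3/7, -2.
Counting signs: 2 positive, 1 negative.
Hence Q is indefinite.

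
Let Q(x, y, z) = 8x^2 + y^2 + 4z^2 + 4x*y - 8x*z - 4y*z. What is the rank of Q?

The associated matrix is A = [[8, 2, -4], [2, 1, -2], [-4, -2, 4]].
Row-reducing A symmetrically gives the diagonal entries 8, 1/2, 0.
So there are 2 positive, 1 zero pivots.
The rank is the number of nonzero pivots: 2.

2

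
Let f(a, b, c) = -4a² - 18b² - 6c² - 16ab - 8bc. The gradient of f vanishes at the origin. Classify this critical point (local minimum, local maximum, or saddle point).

saddle point

The Hessian at the origin is H = [[-8, -16, 0], [-16, -36, -8], [0, -8, -12]].
Row-reducing H symmetrically gives the diagonal entries -8, -4, 4.
So there are 1 positive, 2 negative pivots.
H is indefinite, so the origin is a saddle point.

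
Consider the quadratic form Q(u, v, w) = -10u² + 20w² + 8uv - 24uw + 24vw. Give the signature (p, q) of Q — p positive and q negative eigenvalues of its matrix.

The symmetric matrix is A = [[-10, 4, -12], [4, 0, 12], [-12, 12, 20]].
Row-reducing A symmetrically gives the diagonal entries -10, 8/5, 2.
So there are 2 positive, 1 negative pivots.

(2, 1)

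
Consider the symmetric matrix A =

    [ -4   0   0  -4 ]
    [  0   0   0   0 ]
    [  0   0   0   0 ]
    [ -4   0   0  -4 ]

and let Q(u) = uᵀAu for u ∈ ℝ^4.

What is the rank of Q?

1

Applying the same elementary operations to the rows and columns of A produces a congruent diagonal matrix with entries -4, 0, 0, 0.
That gives 1 negative, 3 zero pivots.
The rank is the number of nonzero pivots: 1.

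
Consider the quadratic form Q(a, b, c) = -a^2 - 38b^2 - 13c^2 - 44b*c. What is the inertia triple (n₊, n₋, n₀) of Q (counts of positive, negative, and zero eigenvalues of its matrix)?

Write A = [[-1, 0, 0], [0, -38, -22], [0, -22, -13]].
Row-reducing A symmetrically gives the diagonal entries -1, -38, -5/19.
That gives 3 negative pivots.

(0, 3, 0)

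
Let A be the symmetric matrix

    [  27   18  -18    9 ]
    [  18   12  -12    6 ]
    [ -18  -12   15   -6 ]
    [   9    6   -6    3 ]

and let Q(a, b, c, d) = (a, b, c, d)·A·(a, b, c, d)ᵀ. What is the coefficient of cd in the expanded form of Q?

The coefficient of cd is A[3,4] + A[4,3] = 2·(-6) = -12.

-12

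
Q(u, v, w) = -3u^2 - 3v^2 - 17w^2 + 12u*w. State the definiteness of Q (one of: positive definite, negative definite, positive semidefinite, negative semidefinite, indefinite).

negative definite

The symmetric matrix of Q is A = [[-3, 0, 6], [0, -3, 0], [6, 0, -17]].
Leading principal minors: Δ_1 = -3, Δ_2 = 9, Δ_3 = -45.
The signs alternate starting with Δ_1 < 0, so by Sylvester's criterion Q is negative definite.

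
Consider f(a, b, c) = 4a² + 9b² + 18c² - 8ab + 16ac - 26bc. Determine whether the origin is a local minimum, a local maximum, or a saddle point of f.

saddle point

The Hessian at the origin is H = [[8, -8, 16], [-8, 18, -26], [16, -26, 36]].
Symmetric row and column elimination reduces H to a congruent diagonal form with pivots 8, 10, -6.
That gives 2 positive, 1 negative pivots.
H is indefinite, so the origin is a saddle point.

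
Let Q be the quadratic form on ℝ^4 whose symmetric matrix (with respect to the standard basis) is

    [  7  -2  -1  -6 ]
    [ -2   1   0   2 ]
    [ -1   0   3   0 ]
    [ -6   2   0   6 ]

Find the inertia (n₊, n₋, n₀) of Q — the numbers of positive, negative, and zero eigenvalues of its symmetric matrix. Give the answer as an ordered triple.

Applying the same elementary operations to the rows and columns of A produces a congruent diagonal matrix with entries 7, 3/7, 8/3, 1/2.
That gives 4 positive pivots.

(4, 0, 0)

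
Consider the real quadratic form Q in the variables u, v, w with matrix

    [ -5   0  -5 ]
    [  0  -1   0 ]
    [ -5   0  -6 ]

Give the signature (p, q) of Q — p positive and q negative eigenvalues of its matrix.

(0, 3)

Congruent diagonalization of A (simultaneous row and column reduction) yields pivots -5, -1, -1.
So there are 3 negative pivots.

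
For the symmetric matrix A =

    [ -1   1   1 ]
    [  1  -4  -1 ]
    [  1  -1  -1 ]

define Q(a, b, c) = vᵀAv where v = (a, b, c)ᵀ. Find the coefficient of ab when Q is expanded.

The coefficient of ab is A[1,2] + A[2,1] = 2·1 = 2.

2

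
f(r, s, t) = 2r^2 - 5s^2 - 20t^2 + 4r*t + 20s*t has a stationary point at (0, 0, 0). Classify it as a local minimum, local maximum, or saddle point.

The Hessian at the origin is H = [[4, 0, 4], [0, -10, 20], [4, 20, -40]].
Row-reducing H symmetrically gives the diagonal entries 4, -10, -4.
So there are 1 positive, 2 negative pivots.
H is indefinite, so the origin is a saddle point.

saddle point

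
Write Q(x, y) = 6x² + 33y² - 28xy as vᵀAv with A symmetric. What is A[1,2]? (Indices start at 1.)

The coefficient of x·y in Q is -28. For a symmetric A this equals A[1,2] + A[2,1] = 2·A[1,2].
So A[1,2] = -28/2 = -14.

-14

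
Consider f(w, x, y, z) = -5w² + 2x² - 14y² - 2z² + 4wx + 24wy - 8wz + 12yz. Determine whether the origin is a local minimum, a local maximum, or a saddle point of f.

The Hessian at the origin is H = [[-10, 4, 24, -8], [4, 4, 0, 0], [24, 0, -28, 12], [-8, 0, 12, -4]].
Row-reducing H symmetrically gives the diagonal entries -10, 28/5, 92/7, 8/23.
So there are 3 positive, 1 negative pivots.
H is indefinite, so the origin is a saddle point.

saddle point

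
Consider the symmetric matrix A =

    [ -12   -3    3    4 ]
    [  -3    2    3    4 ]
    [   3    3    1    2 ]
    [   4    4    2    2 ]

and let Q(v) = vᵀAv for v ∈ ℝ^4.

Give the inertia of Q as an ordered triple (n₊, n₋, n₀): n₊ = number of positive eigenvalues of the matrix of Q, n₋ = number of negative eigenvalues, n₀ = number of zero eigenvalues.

(2, 2, 0)

Row-reducing A symmetrically gives the diagonal entries -12, 11/4, -1/11, 10/3.
So there are 2 positive, 2 negative pivots.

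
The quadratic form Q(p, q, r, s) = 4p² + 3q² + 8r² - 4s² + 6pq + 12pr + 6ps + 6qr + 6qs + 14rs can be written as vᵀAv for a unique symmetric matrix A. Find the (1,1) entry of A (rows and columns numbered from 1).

4

The coefficient of p² in Q is 4, and that is exactly A[1,1].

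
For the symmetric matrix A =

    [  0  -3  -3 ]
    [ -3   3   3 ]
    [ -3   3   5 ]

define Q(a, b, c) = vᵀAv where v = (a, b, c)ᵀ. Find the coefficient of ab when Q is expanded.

-6

The coefficient of ab is A[1,2] + A[2,1] = 2·(-3) = -6.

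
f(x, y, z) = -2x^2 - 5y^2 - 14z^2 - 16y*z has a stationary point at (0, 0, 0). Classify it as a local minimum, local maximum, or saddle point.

local maximum

The Hessian at the origin is H = [[-4, 0, 0], [0, -10, -16], [0, -16, -28]].
Applying the same elementary operations to the rows and columns of H produces a congruent diagonal matrix with entries -4, -10, -12/5.
Counting signs: 3 negative.
H is negative definite, so the origin is a strict local maximum.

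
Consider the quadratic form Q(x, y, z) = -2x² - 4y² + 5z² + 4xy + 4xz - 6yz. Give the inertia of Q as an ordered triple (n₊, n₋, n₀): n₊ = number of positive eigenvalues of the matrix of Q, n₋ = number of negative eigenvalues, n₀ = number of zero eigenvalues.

Write A = [[-2, 2, 2], [2, -4, -3], [2, -3, 5]].
Row-reducing A symmetrically gives the diagonal entries -2, -2, 15/2.
So there are 1 positive, 2 negative pivots.

(1, 2, 0)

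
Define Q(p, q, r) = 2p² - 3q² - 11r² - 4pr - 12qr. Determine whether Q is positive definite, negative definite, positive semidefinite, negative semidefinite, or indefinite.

The symmetric matrix is A = [[2, 0, -2], [0, -3, -6], [-2, -6, -11]].
Symmetric row and column elimination reduces A to a congruent diagonal form with pivots 2, -3, -1.
That gives 1 positive, 2 negative pivots.
Hence Q is indefinite.

indefinite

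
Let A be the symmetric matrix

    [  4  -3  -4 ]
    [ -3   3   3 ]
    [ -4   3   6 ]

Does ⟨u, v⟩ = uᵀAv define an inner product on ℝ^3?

yes

Symmetric row and column elimination reduces A to a congruent diagonal form with pivots 4, 3/4, 2.
Counting signs: 3 positive.
Hence Q is positive definite.
⟨·,·⟩ is an inner product exactly when A is positive definite.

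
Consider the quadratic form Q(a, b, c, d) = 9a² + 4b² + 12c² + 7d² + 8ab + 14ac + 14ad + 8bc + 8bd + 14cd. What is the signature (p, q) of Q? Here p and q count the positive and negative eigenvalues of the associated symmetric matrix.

(4, 0)

The associated matrix is A = [[9, 4, 7, 7], [4, 4, 4, 4], [7, 4, 12, 7], [7, 4, 7, 7]].
Symmetric row and column elimination reduces A to a congruent diagonal form with pivots 9, 20/9, 31/5, 30/31.
So there are 4 positive pivots.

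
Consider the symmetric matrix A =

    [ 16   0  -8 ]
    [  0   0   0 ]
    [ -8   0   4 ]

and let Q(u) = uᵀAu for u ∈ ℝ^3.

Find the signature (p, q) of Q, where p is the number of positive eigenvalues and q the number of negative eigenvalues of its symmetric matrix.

(1, 0)

Congruent diagonalization of A (simultaneous row and column reduction) yields pivots 16, 0, 0.
So there are 1 positive, 2 zero pivots.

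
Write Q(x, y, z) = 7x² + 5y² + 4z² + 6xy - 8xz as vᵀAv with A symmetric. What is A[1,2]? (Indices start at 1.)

3

The coefficient of x·y in Q is 6. For a symmetric A this equals A[1,2] + A[2,1] = 2·A[1,2].
So A[1,2] = 6/2 = 3.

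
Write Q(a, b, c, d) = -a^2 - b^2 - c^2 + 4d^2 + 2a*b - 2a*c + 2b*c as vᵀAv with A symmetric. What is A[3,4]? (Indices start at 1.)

The coefficient of c·d in Q is 0. For a symmetric A this equals A[3,4] + A[4,3] = 2·A[3,4].
So A[3,4] = 0/2 = 0.

0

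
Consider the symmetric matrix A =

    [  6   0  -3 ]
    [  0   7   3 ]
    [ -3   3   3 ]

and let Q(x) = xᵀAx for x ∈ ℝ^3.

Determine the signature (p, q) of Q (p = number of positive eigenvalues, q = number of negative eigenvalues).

An LDLᵀ factorisation of A has diagonal entries 6, 7, 3/14.
So there are 3 positive pivots.

(3, 0)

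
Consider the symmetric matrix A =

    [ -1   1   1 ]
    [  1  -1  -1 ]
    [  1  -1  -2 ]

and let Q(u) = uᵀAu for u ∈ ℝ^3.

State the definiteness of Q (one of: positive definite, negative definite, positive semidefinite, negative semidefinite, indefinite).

Applying the same elementary operations to the rows and columns of A produces a congruent diagonal matrix with entries -1, 0, -1.
Counting signs: 2 negative, 1 zero.
Hence Q is negative semidefinite.

negative semidefinite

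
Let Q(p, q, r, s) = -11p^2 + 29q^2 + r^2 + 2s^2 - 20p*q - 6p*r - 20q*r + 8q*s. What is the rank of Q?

The symmetric matrix is A = [[-11, -10, -3, 0], [-10, 29, -10, 4], [-3, -10, 1, 0], [0, 4, 0, 2]].
Applying the same elementary operations to the rows and columns of A produces a congruent diagonal matrix with entries -11, 419/11, 180/419, 2/9.
Counting signs: 3 positive, 1 negative.
The rank is the number of nonzero pivots: 4.

4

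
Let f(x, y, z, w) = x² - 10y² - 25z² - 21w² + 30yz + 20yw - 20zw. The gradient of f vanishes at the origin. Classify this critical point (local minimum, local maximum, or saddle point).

The Hessian at the origin is H = [[2, 0, 0, 0], [0, -20, 30, 20], [0, 30, -50, -20], [0, 20, -20, -42]].
An LDLᵀ factorisation of H has diagonal entries 2, -20, -5, -2.
That gives 1 positive, 3 negative pivots.
H is indefinite, so the origin is a saddle point.

saddle point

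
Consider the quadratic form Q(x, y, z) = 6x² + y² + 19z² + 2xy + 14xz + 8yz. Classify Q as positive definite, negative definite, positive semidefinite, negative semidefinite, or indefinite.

Write A = [[6, 1, 7], [1, 1, 4], [7, 4, 19]].
Applying the same elementary operations to the rows and columns of A produces a congruent diagonal matrix with entries 6, 5/6, 6/5.
That gives 3 positive pivots.
Hence Q is positive definite.

positive definite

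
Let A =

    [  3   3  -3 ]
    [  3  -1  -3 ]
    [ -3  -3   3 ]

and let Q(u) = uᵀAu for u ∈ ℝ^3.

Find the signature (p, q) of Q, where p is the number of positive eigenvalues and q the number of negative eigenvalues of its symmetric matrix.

(1, 1)

Row-reducing A symmetrically gives the diagonal entries 3, -4, 0.
That gives 1 positive, 1 negative, 1 zero pivots.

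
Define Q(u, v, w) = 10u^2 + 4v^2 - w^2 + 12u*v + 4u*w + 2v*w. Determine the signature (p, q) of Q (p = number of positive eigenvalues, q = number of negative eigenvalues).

(2, 1)

The symmetric matrix is A = [[10, 6, 2], [6, 4, 1], [2, 1, -1]].
Congruent diagonalization of A (simultaneous row and column reduction) yields pivots 10, 2/5, -3/2.
That gives 2 positive, 1 negative pivots.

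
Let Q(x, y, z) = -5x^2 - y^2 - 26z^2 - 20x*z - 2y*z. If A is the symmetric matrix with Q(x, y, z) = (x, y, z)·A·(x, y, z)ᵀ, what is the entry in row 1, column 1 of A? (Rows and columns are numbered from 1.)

The coefficient of x^2 in Q is -5, and that is exactly A[1,1].

-5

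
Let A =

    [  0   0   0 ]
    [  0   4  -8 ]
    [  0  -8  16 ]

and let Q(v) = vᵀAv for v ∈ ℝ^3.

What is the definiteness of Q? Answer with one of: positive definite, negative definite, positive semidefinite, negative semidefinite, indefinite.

positive semidefinite

Applying the same elementary operations to the rows and columns of A produces a congruent diagonal matrix with entries 0, 4, 0.
Counting signs: 1 positive, 2 zero.
Hence Q is positive semidefinite.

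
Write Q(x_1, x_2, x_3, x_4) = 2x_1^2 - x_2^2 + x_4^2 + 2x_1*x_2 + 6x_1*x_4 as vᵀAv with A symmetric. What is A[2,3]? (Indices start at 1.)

0

The coefficient of x_2·x_3 in Q is 0. For a symmetric A this equals A[2,3] + A[3,2] = 2·A[2,3].
So A[2,3] = 0/2 = 0.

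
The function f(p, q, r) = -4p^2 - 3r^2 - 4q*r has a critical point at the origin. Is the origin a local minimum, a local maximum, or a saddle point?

saddle point

The Hessian at the origin is H = [[-8, 0, 0], [0, 0, -4], [0, -4, -6]].
H is indefinite, so the origin is a saddle point.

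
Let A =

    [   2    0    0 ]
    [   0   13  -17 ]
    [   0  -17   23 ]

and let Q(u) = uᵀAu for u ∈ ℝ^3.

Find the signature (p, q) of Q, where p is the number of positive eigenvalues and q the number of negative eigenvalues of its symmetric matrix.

Symmetric row and column elimination reduces A to a congruent diagonal form with pivots 2, 13, 10/13.
Counting signs: 3 positive.

(3, 0)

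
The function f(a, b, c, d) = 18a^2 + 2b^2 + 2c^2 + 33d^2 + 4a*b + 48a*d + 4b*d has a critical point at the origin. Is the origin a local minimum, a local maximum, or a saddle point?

local minimum

The Hessian at the origin is H = [[36, 4, 0, 48], [4, 4, 0, 4], [0, 0, 4, 0], [48, 4, 0, 66]].
Congruent diagonalization of H (simultaneous row and column reduction) yields pivots 36, 32/9, 4, 3/2.
That gives 4 positive pivots.
H is positive definite, so the origin is a strict local minimum.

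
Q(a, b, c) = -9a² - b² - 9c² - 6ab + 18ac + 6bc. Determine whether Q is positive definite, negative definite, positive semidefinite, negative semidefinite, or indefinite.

negative semidefinite

Write A = [[-9, -3, 9], [-3, -1, 3], [9, 3, -9]].
Symmetric row and column elimination reduces A to a congruent diagonal form with pivots -9, 0, 0.
That gives 1 negative, 2 zero pivots.
Hence Q is negative semidefinite.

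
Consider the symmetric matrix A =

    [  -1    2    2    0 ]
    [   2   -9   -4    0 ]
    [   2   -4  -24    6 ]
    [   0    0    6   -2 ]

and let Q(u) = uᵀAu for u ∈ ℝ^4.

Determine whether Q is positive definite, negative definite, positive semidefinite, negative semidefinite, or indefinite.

negative definite

Leading principal minors: Δ_1 = -1, Δ_2 = 5, Δ_3 = -100, Δ_4 = 20.
The signs alternate starting with Δ_1 < 0, so by Sylvester's criterion Q is negative definite.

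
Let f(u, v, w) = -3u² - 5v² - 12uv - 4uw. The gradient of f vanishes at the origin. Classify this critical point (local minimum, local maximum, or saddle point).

saddle point

The Hessian at the origin is H = [[-6, -12, -4], [-12, -10, 0], [-4, 0, 0]].
Symmetric row and column elimination reduces H to a congruent diagonal form with pivots -6, 14, -40/21.
Counting signs: 1 positive, 2 negative.
H is indefinite, so the origin is a saddle point.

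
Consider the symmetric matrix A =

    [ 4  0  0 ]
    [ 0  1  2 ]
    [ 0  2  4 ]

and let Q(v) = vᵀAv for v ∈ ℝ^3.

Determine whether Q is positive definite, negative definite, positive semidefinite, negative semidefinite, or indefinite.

positive semidefinite

Congruent diagonalization of A (simultaneous row and column reduction) yields pivots 4, 1, 0.
That gives 2 positive, 1 zero pivots.
Hence Q is positive semidefinite.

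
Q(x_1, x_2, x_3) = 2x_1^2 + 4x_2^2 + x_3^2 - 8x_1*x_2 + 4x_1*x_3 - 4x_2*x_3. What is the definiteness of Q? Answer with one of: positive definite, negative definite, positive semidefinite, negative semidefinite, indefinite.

The symmetric matrix is A = [[2, -4, 2], [-4, 4, -2], [2, -2, 1]].
Congruent diagonalization of A (simultaneous row and column reduction) yields pivots 2, -4, 0.
That gives 1 positive, 1 negative, 1 zero pivots.
Hence Q is indefinite.

indefinite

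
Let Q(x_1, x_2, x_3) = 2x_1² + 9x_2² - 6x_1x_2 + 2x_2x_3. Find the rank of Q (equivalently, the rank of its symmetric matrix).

3

The associated matrix is A = [[2, -3, 0], [-3, 9, 1], [0, 1, 0]].
Congruent diagonalization of A (simultaneous row and column reduction) yields pivots 2, 9/2, -2/9.
That gives 2 positive, 1 negative pivots.
The rank is the number of nonzero pivots: 3.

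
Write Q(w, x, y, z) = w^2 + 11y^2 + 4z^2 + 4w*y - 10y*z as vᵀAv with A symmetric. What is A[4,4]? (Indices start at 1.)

4

The coefficient of z^2 in Q is 4, and that is exactly A[4,4].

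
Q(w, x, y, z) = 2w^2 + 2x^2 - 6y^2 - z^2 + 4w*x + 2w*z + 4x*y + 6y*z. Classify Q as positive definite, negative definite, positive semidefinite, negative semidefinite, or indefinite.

The symmetric matrix is A = [[2, 2, 0, 1], [2, 2, 2, 0], [0, 2, -6, 3], [1, 0, 3, -1]].
A is congruent to a diagonal matrix with 2 positive, 1 negative and 1 zero entries, so Q is indefinite.

indefinite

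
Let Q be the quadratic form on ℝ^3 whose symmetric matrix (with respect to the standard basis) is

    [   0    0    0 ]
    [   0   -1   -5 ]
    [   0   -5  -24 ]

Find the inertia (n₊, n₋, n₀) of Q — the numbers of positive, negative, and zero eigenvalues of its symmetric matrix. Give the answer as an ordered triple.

(1, 1, 1)

Congruent diagonalization of A (simultaneous row and column reduction) yields pivots 0, -1, 1.
So there are 1 positive, 1 negative, 1 zero pivots.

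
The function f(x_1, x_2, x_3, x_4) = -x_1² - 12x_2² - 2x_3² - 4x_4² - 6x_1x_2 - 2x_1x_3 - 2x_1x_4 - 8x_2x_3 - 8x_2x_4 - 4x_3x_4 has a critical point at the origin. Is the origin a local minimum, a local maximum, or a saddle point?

local maximum

The Hessian at the origin is H = [[-2, -6, -2, -2], [-6, -24, -8, -8], [-2, -8, -4, -4], [-2, -8, -4, -8]].
Symmetric row and column elimination reduces H to a congruent diagonal form with pivots -2, -6, -4/3, -4.
So there are 4 negative pivots.
H is negative definite, so the origin is a strict local maximum.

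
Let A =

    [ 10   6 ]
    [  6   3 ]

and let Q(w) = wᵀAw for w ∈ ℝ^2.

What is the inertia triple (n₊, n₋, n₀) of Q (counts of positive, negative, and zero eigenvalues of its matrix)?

Row-reducing A symmetrically gives the diagonal entries 10, -3/5.
That gives 1 positive, 1 negative pivots.

(1, 1, 0)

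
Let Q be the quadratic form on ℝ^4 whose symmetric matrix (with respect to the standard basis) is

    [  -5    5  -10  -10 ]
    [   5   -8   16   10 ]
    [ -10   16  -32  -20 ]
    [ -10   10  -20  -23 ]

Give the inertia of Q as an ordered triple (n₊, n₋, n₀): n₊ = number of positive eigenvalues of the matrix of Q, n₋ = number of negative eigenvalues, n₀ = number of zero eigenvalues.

(0, 3, 1)

Applying the same elementary operations to the rows and columns of A produces a congruent diagonal matrix with entries -5, -3, 0, -3.
Counting signs: 3 negative, 1 zero.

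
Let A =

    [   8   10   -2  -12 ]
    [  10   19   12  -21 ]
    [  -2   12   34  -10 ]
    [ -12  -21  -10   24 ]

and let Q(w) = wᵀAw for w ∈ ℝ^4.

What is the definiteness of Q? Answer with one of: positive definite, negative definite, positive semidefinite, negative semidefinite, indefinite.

positive definite

Congruent diagonalization of A (simultaneous row and column reduction) yields pivots 8, 13/2, 15/13, 1/3.
Counting signs: 4 positive.
Hence Q is positive definite.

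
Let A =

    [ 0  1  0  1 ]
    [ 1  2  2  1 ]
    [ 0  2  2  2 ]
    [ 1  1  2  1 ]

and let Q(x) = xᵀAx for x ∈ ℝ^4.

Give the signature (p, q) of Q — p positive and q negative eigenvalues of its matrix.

By Sylvester's law of inertia any congruent diagonalization of A has 3 positive, 1 negative and 0 zero entries.

(3, 1)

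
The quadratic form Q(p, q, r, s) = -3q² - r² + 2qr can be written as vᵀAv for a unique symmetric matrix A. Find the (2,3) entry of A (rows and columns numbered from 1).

1

The coefficient of q·r in Q is 2. For a symmetric A this equals A[2,3] + A[3,2] = 2·A[2,3].
So A[2,3] = 2/2 = 1.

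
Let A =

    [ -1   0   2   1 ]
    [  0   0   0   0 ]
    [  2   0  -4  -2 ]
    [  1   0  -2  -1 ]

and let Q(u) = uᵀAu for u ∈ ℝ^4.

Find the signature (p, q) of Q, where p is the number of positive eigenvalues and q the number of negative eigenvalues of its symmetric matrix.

(0, 1)

Row-reducing A symmetrically gives the diagonal entries -1, 0, 0, 0.
So there are 1 negative, 3 zero pivots.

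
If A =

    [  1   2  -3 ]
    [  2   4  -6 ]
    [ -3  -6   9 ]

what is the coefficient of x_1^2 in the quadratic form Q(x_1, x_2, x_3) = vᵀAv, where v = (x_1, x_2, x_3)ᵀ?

The coefficient of x_1^2 is the diagonal entry A[1,1] = 1.

1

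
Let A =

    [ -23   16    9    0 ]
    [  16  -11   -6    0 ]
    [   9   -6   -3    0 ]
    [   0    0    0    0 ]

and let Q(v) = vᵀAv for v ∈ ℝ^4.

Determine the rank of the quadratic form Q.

Symmetric row and column elimination reduces A to a congruent diagonal form with pivots -23, 3/23, 0, 0.
So there are 1 positive, 1 negative, 2 zero pivots.
The rank is the number of nonzero pivots: 2.

2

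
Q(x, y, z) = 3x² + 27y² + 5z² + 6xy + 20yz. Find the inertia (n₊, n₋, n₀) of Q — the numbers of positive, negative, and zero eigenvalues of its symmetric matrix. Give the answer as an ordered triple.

The associated matrix is A = [[3, 3, 0], [3, 27, 10], [0, 10, 5]].
Applying the same elementary operations to the rows and columns of A produces a congruent diagonal matrix with entries 3, 24, 5/6.
Counting signs: 3 positive.

(3, 0, 0)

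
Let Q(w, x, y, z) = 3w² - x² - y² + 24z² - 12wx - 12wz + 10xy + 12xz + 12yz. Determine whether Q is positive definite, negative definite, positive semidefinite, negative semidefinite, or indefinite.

The associated matrix is A = [[3, -6, 0, -6], [-6, -1, 5, 6], [0, 5, -1, 6], [-6, 6, 6, 24]].
Congruent diagonalization of A (simultaneous row and column reduction) yields pivots 3, -13, 12/13, 0.
Counting signs: 2 positive, 1 negative, 1 zero.
Hence Q is indefinite.

indefinite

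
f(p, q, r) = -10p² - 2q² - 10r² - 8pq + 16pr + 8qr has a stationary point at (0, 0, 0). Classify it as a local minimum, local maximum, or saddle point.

The Hessian at the origin is H = [[-20, -8, 16], [-8, -4, 8], [16, 8, -20]].
Congruent diagonalization of H (simultaneous row and column reduction) yields pivots -20, -4/5, -4.
Counting signs: 3 negative.
H is negative definite, so the origin is a strict local maximum.

local maximum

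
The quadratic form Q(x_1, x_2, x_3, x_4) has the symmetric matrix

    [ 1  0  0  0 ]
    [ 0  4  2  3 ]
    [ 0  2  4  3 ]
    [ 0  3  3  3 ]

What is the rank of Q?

Applying the same elementary operations to the rows and columns of A produces a congruent diagonal matrix with entries 1, 4, 3, 0.
Counting signs: 3 positive, 1 zero.
The rank is the number of nonzero pivots: 3.

3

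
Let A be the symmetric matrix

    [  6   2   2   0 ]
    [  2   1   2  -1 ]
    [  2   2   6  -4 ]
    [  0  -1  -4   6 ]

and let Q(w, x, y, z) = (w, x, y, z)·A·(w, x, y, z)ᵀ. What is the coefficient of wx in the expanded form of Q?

4

The coefficient of wx is A[1,2] + A[2,1] = 2·2 = 4.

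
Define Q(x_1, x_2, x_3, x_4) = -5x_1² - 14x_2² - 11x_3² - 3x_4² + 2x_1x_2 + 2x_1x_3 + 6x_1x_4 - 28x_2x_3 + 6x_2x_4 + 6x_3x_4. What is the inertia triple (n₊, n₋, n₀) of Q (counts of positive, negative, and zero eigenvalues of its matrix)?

(1, 3, 0)

The symmetric matrix is A = [[-5, 1, 1, 3], [1, -14, -14, 3], [1, -14, -11, 3], [3, 3, 3, -3]].
An LDLᵀ factorisation of A has diagonal entries -5, -69/5, 3, -6/23.
So there are 1 positive, 3 negative pivots.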